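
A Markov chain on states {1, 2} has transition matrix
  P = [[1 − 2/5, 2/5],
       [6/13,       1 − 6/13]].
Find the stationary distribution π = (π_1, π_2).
π_1 = 15/28, π_2 = 13/28

Solve πP = π with π_1 + π_2 = 1. From πP = π: π_1 · (1 − 2/5) + π_2 · 6/13 = π_1 ⇒ π_2 · 6/13 = π_1 · 2/5 ⇒ π_2/π_1 = (2/5)/(6/13) = 13/15. Together with π_1 + π_2 = 1:
  π_1 = (6/13)/(2/5 + 6/13) = (6/13)/(56/65) = 15/28,
  π_2 = (2/5)/(2/5 + 6/13) = (2/5)/(56/65) = 13/28.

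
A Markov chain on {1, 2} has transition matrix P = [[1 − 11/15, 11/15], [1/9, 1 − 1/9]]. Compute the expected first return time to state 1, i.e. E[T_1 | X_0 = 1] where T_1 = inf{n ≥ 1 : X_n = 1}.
E[T_1 | X_0 = 1] = 1/π_1 = 38/5

For an irreducible recurrent Markov chain with stationary distribution π, E[T_i | X_0 = i] = 1/π_i (Kac's formula). Here π_1 = (1/9)/(11/15 + 1/9) = (1/9)/(38/45) = 5/38, so E[T_1 | X_0 = 1] = 1/π_1 = (11/15 + 1/9)/(1/9) = (38/45)/(1/9) = 38/5.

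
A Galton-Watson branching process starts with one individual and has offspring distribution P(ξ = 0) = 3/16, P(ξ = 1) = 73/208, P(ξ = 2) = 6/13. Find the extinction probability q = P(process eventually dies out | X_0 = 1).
q = 13/32

The pgf is f(s) = 3/16 + 73/208·s + 6/13·s². The extinction probability q is the smallest fixed point of f in [0, 1]. Setting s = f(s):
  6/13·s² + (73/208 − 1)·s + 3/16 = 0
  6/13·s² − (3/16 + 6/13)·s + 3/16 = 0
which factors as (s − 1)·(6/13·s − 3/16) = 0, giving roots s = 1 and s = (3/16)/(6/13) = 13/32.
Mean offspring μ = 73/208 + 2·6/13 = 265/208 > 1 (supercritical), so q < 1. The extinction probability is the smaller root: q = (3/16)/(6/13) = 13/32.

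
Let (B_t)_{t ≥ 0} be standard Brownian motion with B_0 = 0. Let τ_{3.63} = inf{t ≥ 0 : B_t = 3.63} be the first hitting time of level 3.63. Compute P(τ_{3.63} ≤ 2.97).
P(τ_{3.63} ≤ 2.97) = 2(1 − Φ(3.63/√2.97)) = 2(1 − Φ(2.1063)) ≈ 0.0352

By the reflection principle for standard BM, P(τ_b ≤ t) = 2 · P(B_t ≥ b). Since B_t ~ N(0, t), P(B_t ≥ 3.63) = 1 − Φ(3.63/√t) = 1 − Φ(3.63/√2.97) = 1 − Φ(2.1063) ≈ 0.01759. Doubling: P(τ_{3.63} ≤ 2.97) ≈ 2 · 0.01759 = 0.03518 ≈ 0.0352.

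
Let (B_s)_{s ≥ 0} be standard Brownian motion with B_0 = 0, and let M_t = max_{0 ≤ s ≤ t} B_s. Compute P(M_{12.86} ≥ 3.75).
P(M_{12.86} ≥ 3.75) = 2·P(B_{12.86} ≥ 3.75) = 2(1 − Φ(3.75/√12.86)) ≈ 0.2957

By the reflection principle for Brownian motion, P(M_t ≥ a) = 2 · P(B_t ≥ a) for a ≥ 0. Since B_t ~ N(0, t), P(B_t ≥ 3.75) = 1 − Φ(3.75/√t) = 1 − Φ(3.75/√12.86) = 1 − Φ(1.0457). So
  P(M_{12.86} ≥ 3.75) = 2(1 − Φ(1.0457)) ≈ 0.2957.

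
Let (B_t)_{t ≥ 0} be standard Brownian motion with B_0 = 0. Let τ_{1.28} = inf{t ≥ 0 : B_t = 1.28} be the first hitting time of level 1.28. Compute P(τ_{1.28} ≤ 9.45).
P(τ_{1.28} ≤ 9.45) = 2(1 − Φ(1.28/√9.45)) = 2(1 − Φ(0.4164)) ≈ 0.6771

By the reflection principle for standard BM, P(τ_b ≤ t) = 2 · P(B_t ≥ b). Since B_t ~ N(0, t), P(B_t ≥ 1.28) = 1 − Φ(1.28/√t) = 1 − Φ(1.28/√9.45) = 1 − Φ(0.4164) ≈ 0.33856. Doubling: P(τ_{1.28} ≤ 9.45) ≈ 2 · 0.33856 = 0.67712 ≈ 0.6771.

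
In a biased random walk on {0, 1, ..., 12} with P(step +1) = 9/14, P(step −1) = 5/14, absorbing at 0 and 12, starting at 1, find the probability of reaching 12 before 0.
P(hit 12 before 0) = (1 − (5/9)^1) / (1 − (5/9)^12) = 31381059609/70546348964

Let u_k denote P(reach 12 before 0 | start at k). Boundary: u_0 = 0, u_12 = 1. Recurrence: u_k = 9/14·u_{k+1} + 5/14·u_{k-1} for 1 ≤ k ≤ 11. Try u_k = A + B·r^k with r = q/p = (5/14)/(9/14) = 5/9. Substitution satisfies the recurrence; boundary conditions give:
  u_k = (1 − r^k) / (1 − r^N) = (1 − (5/9)^1) / (1 − (5/9)^12) = 31381059609/70546348964.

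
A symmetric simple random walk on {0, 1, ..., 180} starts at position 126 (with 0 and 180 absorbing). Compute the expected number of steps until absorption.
E[τ | X_0 = 126] = 6804

Let v_k = E[τ | X_0 = k]. Boundary: v_0 = v_180 = 0. Recurrence: v_k = 1 + (v_{k-1} + v_{k+1})/2 for 1 ≤ k ≤ 179. The particular solution to v_k − (v_{k-1} + v_{k+1})/2 = 1 is v_k = −k^2. Adding homogeneous solution A + B k and matching boundaries gives v_k = k (180 − k). Substituting k = 126: v_126 = 126 · 54 = 6804.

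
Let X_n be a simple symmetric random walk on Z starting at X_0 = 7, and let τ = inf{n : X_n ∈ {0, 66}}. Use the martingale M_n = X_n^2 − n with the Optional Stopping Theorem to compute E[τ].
E[τ] = 413

M_n = X_n^2 − n is a martingale (since E[X_{n+1}^2 | F_n] = X_n^2 + 1). By OST (τ has finite mean in a bounded region), E[M_τ] = E[M_0] = X_0^2 − 0 = 7^2 = 49. Also E[M_τ] = E[X_τ^2] − E[τ]. The walk exits at 0 or 66, with P(hit 66 first) = 7/66, so E[X_τ^2] = 66^2 · 7/66 + 0 = 462. Thus E[τ] = E[X_τ^2] − E[M_τ] = 462 − 49 = 413 = 7(66 − 7) = 413.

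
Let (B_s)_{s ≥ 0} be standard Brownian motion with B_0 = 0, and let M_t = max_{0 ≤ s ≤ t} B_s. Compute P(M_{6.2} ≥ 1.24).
P(M_{6.2} ≥ 1.24) = 2·P(B_{6.2} ≥ 1.24) = 2(1 − Φ(1.24/√6.2)) ≈ 0.6185

By the reflection principle for Brownian motion, P(M_t ≥ a) = 2 · P(B_t ≥ a) for a ≥ 0. Since B_t ~ N(0, t), P(B_t ≥ 1.24) = 1 − Φ(1.24/√t) = 1 − Φ(1.24/√6.2) = 1 − Φ(0.4980). So
  P(M_{6.2} ≥ 1.24) = 2(1 − Φ(0.4980)) ≈ 0.6185.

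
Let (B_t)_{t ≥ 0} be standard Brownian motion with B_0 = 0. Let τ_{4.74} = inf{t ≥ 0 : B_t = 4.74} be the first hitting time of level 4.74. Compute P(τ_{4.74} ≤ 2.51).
P(τ_{4.74} ≤ 2.51) = 2(1 − Φ(4.74/√2.51)) = 2(1 − Φ(2.9919)) ≈ 0.0028

By the reflection principle for standard BM, P(τ_b ≤ t) = 2 · P(B_t ≥ b). Since B_t ~ N(0, t), P(B_t ≥ 4.74) = 1 − Φ(4.74/√t) = 1 − Φ(4.74/√2.51) = 1 − Φ(2.9919) ≈ 0.00139. Doubling: P(τ_{4.74} ≤ 2.51) ≈ 2 · 0.00139 = 0.00278 ≈ 0.0028.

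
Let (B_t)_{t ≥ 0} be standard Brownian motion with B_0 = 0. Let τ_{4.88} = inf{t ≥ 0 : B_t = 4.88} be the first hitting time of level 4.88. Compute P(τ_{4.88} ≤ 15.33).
P(τ_{4.88} ≤ 15.33) = 2(1 − Φ(4.88/√15.33)) = 2(1 − Φ(1.2464)) ≈ 0.2126

By the reflection principle for standard BM, P(τ_b ≤ t) = 2 · P(B_t ≥ b). Since B_t ~ N(0, t), P(B_t ≥ 4.88) = 1 − Φ(4.88/√t) = 1 − Φ(4.88/√15.33) = 1 − Φ(1.2464) ≈ 0.10631. Doubling: P(τ_{4.88} ≤ 15.33) ≈ 2 · 0.10631 = 0.21262 ≈ 0.2126.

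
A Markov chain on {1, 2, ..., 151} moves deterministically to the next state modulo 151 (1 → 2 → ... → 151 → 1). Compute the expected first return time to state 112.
E[T_112 | X_0 = 112] = 151

The chain cycles deterministically, so starting at state 112 it returns in exactly 151 steps. Equivalently, the stationary distribution is uniform π_j = 1/151 for every state j, so by Kac's formula E[T_112] = 1/π_112 = 151.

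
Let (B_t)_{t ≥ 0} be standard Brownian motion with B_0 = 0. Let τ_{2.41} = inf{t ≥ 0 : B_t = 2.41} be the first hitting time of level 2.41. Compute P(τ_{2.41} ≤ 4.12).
P(τ_{2.41} ≤ 4.12) = 2(1 − Φ(2.41/√4.12)) = 2(1 − Φ(1.1873)) ≈ 0.2351

By the reflection principle for standard BM, P(τ_b ≤ t) = 2 · P(B_t ≥ b). Since B_t ~ N(0, t), P(B_t ≥ 2.41) = 1 − Φ(2.41/√t) = 1 − Φ(2.41/√4.12) = 1 − Φ(1.1873) ≈ 0.11755. Doubling: P(τ_{2.41} ≤ 4.12) ≈ 2 · 0.11755 = 0.23510 ≈ 0.2351.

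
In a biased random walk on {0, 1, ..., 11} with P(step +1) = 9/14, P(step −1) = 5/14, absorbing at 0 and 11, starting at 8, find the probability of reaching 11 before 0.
P(hit 11 before 0) = (1 − (5/9)^8) / (1 − (5/9)^11) = 7774073496/7833057871

Let u_k denote P(reach 11 before 0 | start at k). Boundary: u_0 = 0, u_11 = 1. Recurrence: u_k = 9/14·u_{k+1} + 5/14·u_{k-1} for 1 ≤ k ≤ 10. Try u_k = A + B·r^k with r = q/p = (5/14)/(9/14) = 5/9. Substitution satisfies the recurrence; boundary conditions give:
  u_k = (1 − r^k) / (1 − r^N) = (1 − (5/9)^8) / (1 − (5/9)^11) = 7774073496/7833057871.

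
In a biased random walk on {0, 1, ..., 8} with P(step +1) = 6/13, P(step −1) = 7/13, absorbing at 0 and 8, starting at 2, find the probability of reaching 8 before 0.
P(hit 8 before 0) = (1 − (7/6)^2) / (1 − (7/6)^8) = 46656/314245

Let u_k denote P(reach 8 before 0 | start at k). Boundary: u_0 = 0, u_8 = 1. Recurrence: u_k = 6/13·u_{k+1} + 7/13·u_{k-1} for 1 ≤ k ≤ 7. Try u_k = A + B·r^k with r = q/p = (7/13)/(6/13) = 7/6. Substitution satisfies the recurrence; boundary conditions give:
  u_k = (1 − r^k) / (1 − r^N) = (1 − (7/6)^2) / (1 − (7/6)^8) = 46656/314245.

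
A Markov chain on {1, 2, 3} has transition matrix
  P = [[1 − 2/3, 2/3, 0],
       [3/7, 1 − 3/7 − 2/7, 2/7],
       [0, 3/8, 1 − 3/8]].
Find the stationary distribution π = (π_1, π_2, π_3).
π = (27/101, 42/101, 32/101)

This is a birth-death chain on three states, which satisfies detailed balance: π_1 · P_{12} = π_2 · P_{21} and π_2 · P_{23} = π_3 · P_{32}.
From π_1 · 2/3 = π_2 · 3/7: π_2/π_1 = (2/3)/(3/7) = 14/9.
From π_2 · 2/7 = π_3 · 3/8: π_3/π_2 = (2/7)/(3/8) = 16/21.
Take π_1 proportional to 1; then unnormalized π = (1, 14/9, 32/27). Normalize by dividing by the sum 101/27:
  π = (27/101, 42/101, 32/101).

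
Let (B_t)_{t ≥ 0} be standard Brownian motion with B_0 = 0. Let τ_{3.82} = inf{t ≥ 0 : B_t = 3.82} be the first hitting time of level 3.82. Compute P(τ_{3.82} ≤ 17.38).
P(τ_{3.82} ≤ 17.38) = 2(1 − Φ(3.82/√17.38)) = 2(1 − Φ(0.9163)) ≈ 0.3595

By the reflection principle for standard BM, P(τ_b ≤ t) = 2 · P(B_t ≥ b). Since B_t ~ N(0, t), P(B_t ≥ 3.82) = 1 − Φ(3.82/√t) = 1 − Φ(3.82/√17.38) = 1 − Φ(0.9163) ≈ 0.17975. Doubling: P(τ_{3.82} ≤ 17.38) ≈ 2 · 0.17975 = 0.35950 ≈ 0.3595.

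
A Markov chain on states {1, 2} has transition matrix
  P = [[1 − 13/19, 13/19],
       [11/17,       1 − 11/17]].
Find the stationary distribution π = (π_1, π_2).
π_1 = 209/430, π_2 = 221/430

Solve πP = π with π_1 + π_2 = 1. From πP = π: π_1 · (1 − 13/19) + π_2 · 11/17 = π_1 ⇒ π_2 · 11/17 = π_1 · 13/19 ⇒ π_2/π_1 = (13/19)/(11/17) = 221/209. Together with π_1 + π_2 = 1:
  π_1 = (11/17)/(13/19 + 11/17) = (11/17)/(430/323) = 209/430,
  π_2 = (13/19)/(13/19 + 11/17) = (13/19)/(430/323) = 221/430.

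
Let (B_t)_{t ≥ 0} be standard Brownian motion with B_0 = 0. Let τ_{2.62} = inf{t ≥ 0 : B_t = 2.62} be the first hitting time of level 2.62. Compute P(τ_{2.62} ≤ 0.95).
P(τ_{2.62} ≤ 0.95) = 2(1 − Φ(2.62/√0.95)) = 2(1 − Φ(2.6881)) ≈ 0.0072

By the reflection principle for standard BM, P(τ_b ≤ t) = 2 · P(B_t ≥ b). Since B_t ~ N(0, t), P(B_t ≥ 2.62) = 1 − Φ(2.62/√t) = 1 − Φ(2.62/√0.95) = 1 − Φ(2.6881) ≈ 0.00359. Doubling: P(τ_{2.62} ≤ 0.95) ≈ 2 · 0.00359 = 0.00718 ≈ 0.0072.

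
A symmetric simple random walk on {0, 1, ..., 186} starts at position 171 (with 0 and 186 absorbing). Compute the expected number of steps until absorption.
E[τ | X_0 = 171] = 2565

Let v_k = E[τ | X_0 = k]. Boundary: v_0 = v_186 = 0. Recurrence: v_k = 1 + (v_{k-1} + v_{k+1})/2 for 1 ≤ k ≤ 185. The particular solution to v_k − (v_{k-1} + v_{k+1})/2 = 1 is v_k = −k^2. Adding homogeneous solution A + B k and matching boundaries gives v_k = k (186 − k). Substituting k = 171: v_171 = 171 · 15 = 2565.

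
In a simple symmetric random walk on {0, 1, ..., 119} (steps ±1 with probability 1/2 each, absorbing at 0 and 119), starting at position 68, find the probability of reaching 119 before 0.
P(hit 119 before 0) = 68/119 = 4/7

Let u_k = P(hit 119 before 0 | start at k). Then u_0 = 0, u_119 = 1, and u_k = u_{k-1}/2 + u_{k+1}/2 for 1 ≤ k ≤ 118. This harmonic recurrence is solved by u_k = k/119, giving u_68 = 68/119 = 4/7.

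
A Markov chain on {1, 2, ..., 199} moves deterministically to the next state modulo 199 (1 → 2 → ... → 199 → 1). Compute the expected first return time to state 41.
E[T_41 | X_0 = 41] = 199

The chain cycles deterministically, so starting at state 41 it returns in exactly 199 steps. Equivalently, the stationary distribution is uniform π_j = 1/199 for every state j, so by Kac's formula E[T_41] = 1/π_41 = 199.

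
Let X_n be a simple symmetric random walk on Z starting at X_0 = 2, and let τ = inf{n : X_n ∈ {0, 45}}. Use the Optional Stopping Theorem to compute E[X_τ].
E[X_τ] = 2

X_n is a martingale and τ is a bounded-mean stopping time (indeed τ is finite a.s. with bounded expectation since the walk is in a bounded region). By the OST, E[X_τ] = E[X_0] = 2. Equivalently: E[X_τ] = 45 · P(hit 45 first) + 0 · P(hit 0 first) = 45 · (2/45) = 2.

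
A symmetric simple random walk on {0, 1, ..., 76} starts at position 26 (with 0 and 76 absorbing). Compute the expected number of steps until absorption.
E[τ | X_0 = 26] = 1300

Let v_k = E[τ | X_0 = k]. Boundary: v_0 = v_76 = 0. Recurrence: v_k = 1 + (v_{k-1} + v_{k+1})/2 for 1 ≤ k ≤ 75. The particular solution to v_k − (v_{k-1} + v_{k+1})/2 = 1 is v_k = −k^2. Adding homogeneous solution A + B k and matching boundaries gives v_k = k (76 − k). Substituting k = 26: v_26 = 26 · 50 = 1300.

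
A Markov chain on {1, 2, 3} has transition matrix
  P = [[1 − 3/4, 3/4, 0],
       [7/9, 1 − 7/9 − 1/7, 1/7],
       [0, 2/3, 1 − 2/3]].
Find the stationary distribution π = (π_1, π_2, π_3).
π = (392/851, 378/851, 81/851)

This is a birth-death chain on three states, which satisfies detailed balance: π_1 · P_{12} = π_2 · P_{21} and π_2 · P_{23} = π_3 · P_{32}.
From π_1 · 3/4 = π_2 · 7/9: π_2/π_1 = (3/4)/(7/9) = 27/28.
From π_2 · 1/7 = π_3 · 2/3: π_3/π_2 = (1/7)/(2/3) = 3/14.
Take π_1 proportional to 1; then unnormalized π = (1, 27/28, 81/392). Normalize by dividing by the sum 851/392:
  π = (392/851, 378/851, 81/851).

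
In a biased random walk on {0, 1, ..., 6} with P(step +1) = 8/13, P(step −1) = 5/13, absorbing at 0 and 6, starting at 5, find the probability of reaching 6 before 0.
P(hit 6 before 0) = (1 − (5/8)^5) / (1 − (5/8)^6) = 79048/82173

Let u_k denote P(reach 6 before 0 | start at k). Boundary: u_0 = 0, u_6 = 1. Recurrence: u_k = 8/13·u_{k+1} + 5/13·u_{k-1} for 1 ≤ k ≤ 5. Try u_k = A + B·r^k with r = q/p = (5/13)/(8/13) = 5/8. Substitution satisfies the recurrence; boundary conditions give:
  u_k = (1 − r^k) / (1 − r^N) = (1 − (5/8)^5) / (1 − (5/8)^6) = 79048/82173.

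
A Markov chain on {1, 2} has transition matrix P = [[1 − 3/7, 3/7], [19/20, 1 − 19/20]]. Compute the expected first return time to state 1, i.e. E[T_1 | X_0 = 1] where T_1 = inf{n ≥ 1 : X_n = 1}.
E[T_1 | X_0 = 1] = 1/π_1 = 193/133

For an irreducible recurrent Markov chain with stationary distribution π, E[T_i | X_0 = i] = 1/π_i (Kac's formula). Here π_1 = (19/20)/(3/7 + 19/20) = (19/20)/(193/140) = 133/193, so E[T_1 | X_0 = 1] = 1/π_1 = (3/7 + 19/20)/(19/20) = (193/140)/(19/20) = 193/133.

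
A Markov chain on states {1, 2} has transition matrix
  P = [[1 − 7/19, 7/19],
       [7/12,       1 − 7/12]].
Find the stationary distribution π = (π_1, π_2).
π_1 = 19/31, π_2 = 12/31

Solve πP = π with π_1 + π_2 = 1. From πP = π: π_1 · (1 − 7/19) + π_2 · 7/12 = π_1 ⇒ π_2 · 7/12 = π_1 · 7/19 ⇒ π_2/π_1 = (7/19)/(7/12) = 12/19. Together with π_1 + π_2 = 1:
  π_1 = (7/12)/(7/19 + 7/12) = (7/12)/(217/228) = 19/31,
  π_2 = (7/19)/(7/19 + 7/12) = (7/19)/(217/228) = 12/31.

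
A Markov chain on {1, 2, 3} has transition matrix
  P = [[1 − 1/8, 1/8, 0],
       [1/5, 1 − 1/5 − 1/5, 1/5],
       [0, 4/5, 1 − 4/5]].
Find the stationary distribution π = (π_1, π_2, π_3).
π = (32/57, 20/57, 5/57)

This is a birth-death chain on three states, which satisfies detailed balance: π_1 · P_{12} = π_2 · P_{21} and π_2 · P_{23} = π_3 · P_{32}.
From π_1 · 1/8 = π_2 · 1/5: π_2/π_1 = (1/8)/(1/5) = 5/8.
From π_2 · 1/5 = π_3 · 4/5: π_3/π_2 = (1/5)/(4/5) = 1/4.
Take π_1 proportional to 1; then unnormalized π = (1, 5/8, 5/32). Normalize by dividing by the sum 57/32:
  π = (32/57, 20/57, 5/57).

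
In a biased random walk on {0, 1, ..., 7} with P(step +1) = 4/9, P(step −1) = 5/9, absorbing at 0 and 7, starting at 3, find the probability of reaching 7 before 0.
P(hit 7 before 0) = (1 − (5/4)^3) / (1 − (5/4)^7) = 15616/61741

Let u_k denote P(reach 7 before 0 | start at k). Boundary: u_0 = 0, u_7 = 1. Recurrence: u_k = 4/9·u_{k+1} + 5/9·u_{k-1} for 1 ≤ k ≤ 6. Try u_k = A + B·r^k with r = q/p = (5/9)/(4/9) = 5/4. Substitution satisfies the recurrence; boundary conditions give:
  u_k = (1 − r^k) / (1 − r^N) = (1 − (5/4)^3) / (1 − (5/4)^7) = 15616/61741.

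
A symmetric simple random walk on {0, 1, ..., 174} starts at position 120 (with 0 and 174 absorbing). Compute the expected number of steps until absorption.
E[τ | X_0 = 120] = 6480

Let v_k = E[τ | X_0 = k]. Boundary: v_0 = v_174 = 0. Recurrence: v_k = 1 + (v_{k-1} + v_{k+1})/2 for 1 ≤ k ≤ 173. The particular solution to v_k − (v_{k-1} + v_{k+1})/2 = 1 is v_k = −k^2. Adding homogeneous solution A + B k and matching boundaries gives v_k = k (174 − k). Substituting k = 120: v_120 = 120 · 54 = 6480.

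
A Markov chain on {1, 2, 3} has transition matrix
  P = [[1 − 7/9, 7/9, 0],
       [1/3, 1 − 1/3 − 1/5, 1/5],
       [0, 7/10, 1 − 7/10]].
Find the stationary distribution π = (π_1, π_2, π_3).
π = (1/4, 7/12, 1/6)

This is a birth-death chain on three states, which satisfies detailed balance: π_1 · P_{12} = π_2 · P_{21} and π_2 · P_{23} = π_3 · P_{32}.
From π_1 · 7/9 = π_2 · 1/3: π_2/π_1 = (7/9)/(1/3) = 7/3.
From π_2 · 1/5 = π_3 · 7/10: π_3/π_2 = (1/5)/(7/10) = 2/7.
Take π_1 proportional to 1; then unnormalized π = (1, 7/3, 2/3). Normalize by dividing by the sum 4:
  π = (1/4, 7/12, 1/6).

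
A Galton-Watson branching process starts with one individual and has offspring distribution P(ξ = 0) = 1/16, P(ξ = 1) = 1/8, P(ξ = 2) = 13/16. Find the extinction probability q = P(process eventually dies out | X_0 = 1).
q = 1/13

The pgf is f(s) = 1/16 + 1/8·s + 13/16·s². The extinction probability q is the smallest fixed point of f in [0, 1]. Setting s = f(s):
  13/16·s² + (1/8 − 1)·s + 1/16 = 0
  13/16·s² − (1/16 + 13/16)·s + 1/16 = 0
which factors as (s − 1)·(13/16·s − 1/16) = 0, giving roots s = 1 and s = (1/16)/(13/16) = 1/13.
Mean offspring μ = 1/8 + 2·13/16 = 7/4 > 1 (supercritical), so q < 1. The extinction probability is the smaller root: q = (1/16)/(13/16) = 1/13.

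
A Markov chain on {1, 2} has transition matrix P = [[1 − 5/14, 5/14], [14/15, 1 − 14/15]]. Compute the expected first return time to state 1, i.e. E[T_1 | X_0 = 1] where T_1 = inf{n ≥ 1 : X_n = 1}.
E[T_1 | X_0 = 1] = 1/π_1 = 271/196

For an irreducible recurrent Markov chain with stationary distribution π, E[T_i | X_0 = i] = 1/π_i (Kac's formula). Here π_1 = (14/15)/(5/14 + 14/15) = (14/15)/(271/210) = 196/271, so E[T_1 | X_0 = 1] = 1/π_1 = (5/14 + 14/15)/(14/15) = (271/210)/(14/15) = 271/196.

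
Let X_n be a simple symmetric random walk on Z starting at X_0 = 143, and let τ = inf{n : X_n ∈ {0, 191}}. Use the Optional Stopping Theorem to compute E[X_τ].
E[X_τ] = 143

X_n is a martingale and τ is a bounded-mean stopping time (indeed τ is finite a.s. with bounded expectation since the walk is in a bounded region). By the OST, E[X_τ] = E[X_0] = 143. Equivalently: E[X_τ] = 191 · P(hit 191 first) + 0 · P(hit 0 first) = 191 · (143/191) = 143.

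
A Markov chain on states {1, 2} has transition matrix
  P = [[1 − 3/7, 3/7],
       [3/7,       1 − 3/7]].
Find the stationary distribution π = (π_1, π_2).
π_1 = 1/2, π_2 = 1/2

Solve πP = π with π_1 + π_2 = 1. From πP = π: π_1 · (1 − 3/7) + π_2 · 3/7 = π_1 ⇒ π_2 · 3/7 = π_1 · 3/7 ⇒ π_2/π_1 = (3/7)/(3/7) = 1. Together with π_1 + π_2 = 1:
  π_1 = (3/7)/(3/7 + 3/7) = (3/7)/(6/7) = 1/2,
  π_2 = (3/7)/(3/7 + 3/7) = (3/7)/(6/7) = 1/2.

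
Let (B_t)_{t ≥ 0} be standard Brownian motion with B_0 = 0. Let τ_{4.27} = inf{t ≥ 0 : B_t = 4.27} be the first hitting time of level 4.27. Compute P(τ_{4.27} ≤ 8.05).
P(τ_{4.27} ≤ 8.05) = 2(1 − Φ(4.27/√8.05)) = 2(1 − Φ(1.5050)) ≈ 0.1323

By the reflection principle for standard BM, P(τ_b ≤ t) = 2 · P(B_t ≥ b). Since B_t ~ N(0, t), P(B_t ≥ 4.27) = 1 − Φ(4.27/√t) = 1 − Φ(4.27/√8.05) = 1 − Φ(1.5050) ≈ 0.06616. Doubling: P(τ_{4.27} ≤ 8.05) ≈ 2 · 0.06616 = 0.13232 ≈ 0.1323.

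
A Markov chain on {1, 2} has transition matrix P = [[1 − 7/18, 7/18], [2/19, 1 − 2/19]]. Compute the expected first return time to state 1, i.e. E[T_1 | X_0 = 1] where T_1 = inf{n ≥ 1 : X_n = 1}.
E[T_1 | X_0 = 1] = 1/π_1 = 169/36

For an irreducible recurrent Markov chain with stationary distribution π, E[T_i | X_0 = i] = 1/π_i (Kac's formula). Here π_1 = (2/19)/(7/18 + 2/19) = (2/19)/(169/342) = 36/169, so E[T_1 | X_0 = 1] = 1/π_1 = (7/18 + 2/19)/(2/19) = (169/342)/(2/19) = 169/36.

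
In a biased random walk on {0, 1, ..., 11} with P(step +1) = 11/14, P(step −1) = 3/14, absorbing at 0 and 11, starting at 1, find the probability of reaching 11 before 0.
P(hit 11 before 0) = (1 − (3/11)^1) / (1 − (3/11)^11) = 25937424601/35663936683

Let u_k denote P(reach 11 before 0 | start at k). Boundary: u_0 = 0, u_11 = 1. Recurrence: u_k = 11/14·u_{k+1} + 3/14·u_{k-1} for 1 ≤ k ≤ 10. Try u_k = A + B·r^k with r = q/p = (3/14)/(11/14) = 3/11. Substitution satisfies the recurrence; boundary conditions give:
  u_k = (1 − r^k) / (1 − r^N) = (1 − (3/11)^1) / (1 − (3/11)^11) = 25937424601/35663936683.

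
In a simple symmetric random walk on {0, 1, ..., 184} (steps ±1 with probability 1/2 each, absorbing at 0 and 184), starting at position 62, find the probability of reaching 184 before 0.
P(hit 184 before 0) = 62/184 = 31/92

Let u_k = P(hit 184 before 0 | start at k). Then u_0 = 0, u_184 = 1, and u_k = u_{k-1}/2 + u_{k+1}/2 for 1 ≤ k ≤ 183. This harmonic recurrence is solved by u_k = k/184, giving u_62 = 62/184 = 31/92.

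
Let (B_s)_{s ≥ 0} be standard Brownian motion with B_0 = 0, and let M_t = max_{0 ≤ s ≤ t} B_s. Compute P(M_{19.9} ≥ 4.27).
P(M_{19.9} ≥ 4.27) = 2·P(B_{19.9} ≥ 4.27) = 2(1 − Φ(4.27/√19.9)) ≈ 0.3385

By the reflection principle for Brownian motion, P(M_t ≥ a) = 2 · P(B_t ≥ a) for a ≥ 0. Since B_t ~ N(0, t), P(B_t ≥ 4.27) = 1 − Φ(4.27/√t) = 1 − Φ(4.27/√19.9) = 1 − Φ(0.9572). So
  P(M_{19.9} ≥ 4.27) = 2(1 − Φ(0.9572)) ≈ 0.3385.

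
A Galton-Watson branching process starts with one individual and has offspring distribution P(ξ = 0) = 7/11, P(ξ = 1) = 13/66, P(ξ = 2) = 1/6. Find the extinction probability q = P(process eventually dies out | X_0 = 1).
q = 1

Mean offspring μ = 0·7/11 + 1·13/66 + 2·1/6 = 35/66 ≤ 1. For μ ≤ 1 with offspring not concentrated at 1, the Galton-Watson process goes extinct almost surely, so q = 1.
(Algebraic check: The pgf is f(s) = 7/11 + 13/66·s + 1/6·s². The extinction probability q is the smallest fixed point of f in [0, 1]. Setting s = f(s):
  1/6·s² + (13/66 − 1)·s + 7/11 = 0
  1/6·s² − (7/11 + 1/6)·s + 7/11 = 0
which factors as (s − 1)·(1/6·s − 7/11) = 0, giving roots s = 1 and s = (7/11)/(1/6) = 42/11. Since 42/11 ≥ 1, the smallest root in [0, 1] is s = 1.)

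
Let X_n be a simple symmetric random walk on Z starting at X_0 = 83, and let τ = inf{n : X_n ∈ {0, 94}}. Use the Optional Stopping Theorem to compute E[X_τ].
E[X_τ] = 83

X_n is a martingale and τ is a bounded-mean stopping time (indeed τ is finite a.s. with bounded expectation since the walk is in a bounded region). By the OST, E[X_τ] = E[X_0] = 83. Equivalently: E[X_τ] = 94 · P(hit 94 first) + 0 · P(hit 0 first) = 94 · (83/94) = 83.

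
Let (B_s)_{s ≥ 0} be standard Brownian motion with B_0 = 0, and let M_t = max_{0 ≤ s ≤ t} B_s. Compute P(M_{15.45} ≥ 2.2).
P(M_{15.45} ≥ 2.2) = 2·P(B_{15.45} ≥ 2.2) = 2(1 − Φ(2.2/√15.45)) ≈ 0.5757

By the reflection principle for Brownian motion, P(M_t ≥ a) = 2 · P(B_t ≥ a) for a ≥ 0. Since B_t ~ N(0, t), P(B_t ≥ 2.2) = 1 − Φ(2.2/√t) = 1 − Φ(2.2/√15.45) = 1 − Φ(0.5597). So
  P(M_{15.45} ≥ 2.2) = 2(1 − Φ(0.5597)) ≈ 0.5757.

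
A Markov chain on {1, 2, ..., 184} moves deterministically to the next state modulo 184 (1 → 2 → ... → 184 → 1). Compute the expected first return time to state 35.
E[T_35 | X_0 = 35] = 184

The chain cycles deterministically, so starting at state 35 it returns in exactly 184 steps. Equivalently, the stationary distribution is uniform π_j = 1/184 for every state j, so by Kac's formula E[T_35] = 1/π_35 = 184.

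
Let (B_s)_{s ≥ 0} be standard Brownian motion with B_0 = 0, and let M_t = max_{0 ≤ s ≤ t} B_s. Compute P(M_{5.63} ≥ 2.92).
P(M_{5.63} ≥ 2.92) = 2·P(B_{5.63} ≥ 2.92) = 2(1 − Φ(2.92/√5.63)) ≈ 0.2185

By the reflection principle for Brownian motion, P(M_t ≥ a) = 2 · P(B_t ≥ a) for a ≥ 0. Since B_t ~ N(0, t), P(B_t ≥ 2.92) = 1 − Φ(2.92/√t) = 1 − Φ(2.92/√5.63) = 1 − Φ(1.2306). So
  P(M_{5.63} ≥ 2.92) = 2(1 − Φ(1.2306)) ≈ 0.2185.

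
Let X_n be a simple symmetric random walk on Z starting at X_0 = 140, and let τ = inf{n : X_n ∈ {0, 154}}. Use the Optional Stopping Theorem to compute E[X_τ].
E[X_τ] = 140

X_n is a martingale and τ is a bounded-mean stopping time (indeed τ is finite a.s. with bounded expectation since the walk is in a bounded region). By the OST, E[X_τ] = E[X_0] = 140. Equivalently: E[X_τ] = 154 · P(hit 154 first) + 0 · P(hit 0 first) = 154 · (140/154) = 140.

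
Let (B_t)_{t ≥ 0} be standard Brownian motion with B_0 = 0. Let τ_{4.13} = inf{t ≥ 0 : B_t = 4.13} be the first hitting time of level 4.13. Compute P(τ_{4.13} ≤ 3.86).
P(τ_{4.13} ≤ 3.86) = 2(1 − Φ(4.13/√3.86)) = 2(1 − Φ(2.1021)) ≈ 0.0355

By the reflection principle for standard BM, P(τ_b ≤ t) = 2 · P(B_t ≥ b). Since B_t ~ N(0, t), P(B_t ≥ 4.13) = 1 − Φ(4.13/√t) = 1 − Φ(4.13/√3.86) = 1 − Φ(2.1021) ≈ 0.01777. Doubling: P(τ_{4.13} ≤ 3.86) ≈ 2 · 0.01777 = 0.03554 ≈ 0.0355.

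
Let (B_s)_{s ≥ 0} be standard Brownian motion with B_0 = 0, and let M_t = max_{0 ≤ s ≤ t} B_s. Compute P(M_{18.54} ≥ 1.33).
P(M_{18.54} ≥ 1.33) = 2·P(B_{18.54} ≥ 1.33) = 2(1 − Φ(1.33/√18.54)) ≈ 0.7574

By the reflection principle for Brownian motion, P(M_t ≥ a) = 2 · P(B_t ≥ a) for a ≥ 0. Since B_t ~ N(0, t), P(B_t ≥ 1.33) = 1 − Φ(1.33/√t) = 1 − Φ(1.33/√18.54) = 1 − Φ(0.3089). So
  P(M_{18.54} ≥ 1.33) = 2(1 − Φ(0.3089)) ≈ 0.7574.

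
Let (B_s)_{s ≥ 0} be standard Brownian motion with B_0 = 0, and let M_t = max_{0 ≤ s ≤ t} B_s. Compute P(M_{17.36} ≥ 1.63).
P(M_{17.36} ≥ 1.63) = 2·P(B_{17.36} ≥ 1.63) = 2(1 − Φ(1.63/√17.36)) ≈ 0.6956

By the reflection principle for Brownian motion, P(M_t ≥ a) = 2 · P(B_t ≥ a) for a ≥ 0. Since B_t ~ N(0, t), P(B_t ≥ 1.63) = 1 − Φ(1.63/√t) = 1 − Φ(1.63/√17.36) = 1 − Φ(0.3912). So
  P(M_{17.36} ≥ 1.63) = 2(1 − Φ(0.3912)) ≈ 0.6956.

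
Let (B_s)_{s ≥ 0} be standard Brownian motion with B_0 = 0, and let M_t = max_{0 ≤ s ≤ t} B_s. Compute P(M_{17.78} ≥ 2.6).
P(M_{17.78} ≥ 2.6) = 2·P(B_{17.78} ≥ 2.6) = 2(1 − Φ(2.6/√17.78)) ≈ 0.5375

By the reflection principle for Brownian motion, P(M_t ≥ a) = 2 · P(B_t ≥ a) for a ≥ 0. Since B_t ~ N(0, t), P(B_t ≥ 2.6) = 1 − Φ(2.6/√t) = 1 − Φ(2.6/√17.78) = 1 − Φ(0.6166). So
  P(M_{17.78} ≥ 2.6) = 2(1 − Φ(0.6166)) ≈ 0.5375.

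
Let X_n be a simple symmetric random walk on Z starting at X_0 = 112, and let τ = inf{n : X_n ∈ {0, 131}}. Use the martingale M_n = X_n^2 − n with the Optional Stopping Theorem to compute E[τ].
E[τ] = 2128

M_n = X_n^2 − n is a martingale (since E[X_{n+1}^2 | F_n] = X_n^2 + 1). By OST (τ has finite mean in a bounded region), E[M_τ] = E[M_0] = X_0^2 − 0 = 112^2 = 12544. Also E[M_τ] = E[X_τ^2] − E[τ]. The walk exits at 0 or 131, with P(hit 131 first) = 112/131, so E[X_τ^2] = 131^2 · 112/131 + 0 = 14672. Thus E[τ] = E[X_τ^2] − E[M_τ] = 14672 − 12544 = 2128 = 112(131 − 112) = 2128.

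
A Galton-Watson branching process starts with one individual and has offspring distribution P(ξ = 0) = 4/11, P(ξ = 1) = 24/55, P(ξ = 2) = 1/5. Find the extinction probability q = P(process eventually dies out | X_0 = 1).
q = 1

Mean offspring μ = 0·4/11 + 1·24/55 + 2·1/5 = 46/55 ≤ 1. For μ ≤ 1 with offspring not concentrated at 1, the Galton-Watson process goes extinct almost surely, so q = 1.
(Algebraic check: The pgf is f(s) = 4/11 + 24/55·s + 1/5·s². The extinction probability q is the smallest fixed point of f in [0, 1]. Setting s = f(s):
  1/5·s² + (24/55 − 1)·s + 4/11 = 0
  1/5·s² − (4/11 + 1/5)·s + 4/11 = 0
which factors as (s − 1)·(1/5·s − 4/11) = 0, giving roots s = 1 and s = (4/11)/(1/5) = 20/11. Since 20/11 ≥ 1, the smallest root in [0, 1] is s = 1.)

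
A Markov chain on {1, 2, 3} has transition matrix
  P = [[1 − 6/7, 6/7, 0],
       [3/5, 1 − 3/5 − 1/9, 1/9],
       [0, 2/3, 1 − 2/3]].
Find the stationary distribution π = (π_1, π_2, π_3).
π = (3/8, 15/28, 5/56)

This is a birth-death chain on three states, which satisfies detailed balance: π_1 · P_{12} = π_2 · P_{21} and π_2 · P_{23} = π_3 · P_{32}.
From π_1 · 6/7 = π_2 · 3/5: π_2/π_1 = (6/7)/(3/5) = 10/7.
From π_2 · 1/9 = π_3 · 2/3: π_3/π_2 = (1/9)/(2/3) = 1/6.
Take π_1 proportional to 1; then unnormalized π = (1, 10/7, 5/21). Normalize by dividing by the sum 8/3:
  π = (3/8, 15/28, 5/56).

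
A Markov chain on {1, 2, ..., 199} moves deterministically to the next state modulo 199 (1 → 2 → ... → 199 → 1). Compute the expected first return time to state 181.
E[T_181 | X_0 = 181] = 199

The chain cycles deterministically, so starting at state 181 it returns in exactly 199 steps. Equivalently, the stationary distribution is uniform π_j = 1/199 for every state j, so by Kac's formula E[T_181] = 1/π_181 = 199.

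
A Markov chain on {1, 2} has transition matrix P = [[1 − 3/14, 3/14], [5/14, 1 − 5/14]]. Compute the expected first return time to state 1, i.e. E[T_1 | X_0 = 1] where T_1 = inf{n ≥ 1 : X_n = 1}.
E[T_1 | X_0 = 1] = 1/π_1 = 8/5

For an irreducible recurrent Markov chain with stationary distribution π, E[T_i | X_0 = i] = 1/π_i (Kac's formula). Here π_1 = (5/14)/(3/14 + 5/14) = (5/14)/(4/7) = 5/8, so E[T_1 | X_0 = 1] = 1/π_1 = (3/14 + 5/14)/(5/14) = (4/7)/(5/14) = 8/5.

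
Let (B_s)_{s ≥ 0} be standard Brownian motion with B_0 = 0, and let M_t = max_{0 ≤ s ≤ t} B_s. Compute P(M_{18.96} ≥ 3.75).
P(M_{18.96} ≥ 3.75) = 2·P(B_{18.96} ≥ 3.75) = 2(1 − Φ(3.75/√18.96)) ≈ 0.3891

By the reflection principle for Brownian motion, P(M_t ≥ a) = 2 · P(B_t ≥ a) for a ≥ 0. Since B_t ~ N(0, t), P(B_t ≥ 3.75) = 1 − Φ(3.75/√t) = 1 − Φ(3.75/√18.96) = 1 − Φ(0.8612). So
  P(M_{18.96} ≥ 3.75) = 2(1 − Φ(0.8612)) ≈ 0.3891.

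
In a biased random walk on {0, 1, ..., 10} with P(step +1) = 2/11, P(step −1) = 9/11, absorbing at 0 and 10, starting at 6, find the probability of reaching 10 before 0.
P(hit 10 before 0) = (1 − (9/2)^6) / (1 − (9/2)^10) = 110416/45282901

Let u_k denote P(reach 10 before 0 | start at k). Boundary: u_0 = 0, u_10 = 1. Recurrence: u_k = 2/11·u_{k+1} + 9/11·u_{k-1} for 1 ≤ k ≤ 9. Try u_k = A + B·r^k with r = q/p = (9/11)/(2/11) = 9/2. Substitution satisfies the recurrence; boundary conditions give:
  u_k = (1 − r^k) / (1 − r^N) = (1 − (9/2)^6) / (1 − (9/2)^10) = 110416/45282901.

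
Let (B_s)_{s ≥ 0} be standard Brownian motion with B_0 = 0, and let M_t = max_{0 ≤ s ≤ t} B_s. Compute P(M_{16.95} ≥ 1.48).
P(M_{16.95} ≥ 1.48) = 2·P(B_{16.95} ≥ 1.48) = 2(1 − Φ(1.48/√16.95)) ≈ 0.7192

By the reflection principle for Brownian motion, P(M_t ≥ a) = 2 · P(B_t ≥ a) for a ≥ 0. Since B_t ~ N(0, t), P(B_t ≥ 1.48) = 1 − Φ(1.48/√t) = 1 − Φ(1.48/√16.95) = 1 − Φ(0.3595). So
  P(M_{16.95} ≥ 1.48) = 2(1 − Φ(0.3595)) ≈ 0.7192.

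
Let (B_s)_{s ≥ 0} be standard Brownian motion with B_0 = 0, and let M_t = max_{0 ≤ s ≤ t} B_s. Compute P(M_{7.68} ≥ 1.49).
P(M_{7.68} ≥ 1.49) = 2·P(B_{7.68} ≥ 1.49) = 2(1 − Φ(1.49/√7.68)) ≈ 0.5908

By the reflection principle for Brownian motion, P(M_t ≥ a) = 2 · P(B_t ≥ a) for a ≥ 0. Since B_t ~ N(0, t), P(B_t ≥ 1.49) = 1 − Φ(1.49/√t) = 1 − Φ(1.49/√7.68) = 1 − Φ(0.5377). So
  P(M_{7.68} ≥ 1.49) = 2(1 − Φ(0.5377)) ≈ 0.5908.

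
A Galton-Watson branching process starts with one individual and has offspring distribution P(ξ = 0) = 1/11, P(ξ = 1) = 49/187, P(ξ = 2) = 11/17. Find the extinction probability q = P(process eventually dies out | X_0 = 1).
q = 17/121

The pgf is f(s) = 1/11 + 49/187·s + 11/17·s². The extinction probability q is the smallest fixed point of f in [0, 1]. Setting s = f(s):
  11/17·s² + (49/187 − 1)·s + 1/11 = 0
  11/17·s² − (1/11 + 11/17)·s + 1/11 = 0
which factors as (s − 1)·(11/17·s − 1/11) = 0, giving roots s = 1 and s = (1/11)/(11/17) = 17/121.
Mean offspring μ = 49/187 + 2·11/17 = 291/187 > 1 (supercritical), so q < 1. The extinction probability is the smaller root: q = (1/11)/(11/17) = 17/121.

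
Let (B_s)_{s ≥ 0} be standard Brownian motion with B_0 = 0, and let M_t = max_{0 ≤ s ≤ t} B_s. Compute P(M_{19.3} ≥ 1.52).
P(M_{19.3} ≥ 1.52) = 2·P(B_{19.3} ≥ 1.52) = 2(1 − Φ(1.52/√19.3)) ≈ 0.7293

By the reflection principle for Brownian motion, P(M_t ≥ a) = 2 · P(B_t ≥ a) for a ≥ 0. Since B_t ~ N(0, t), P(B_t ≥ 1.52) = 1 − Φ(1.52/√t) = 1 − Φ(1.52/√19.3) = 1 − Φ(0.3460). So
  P(M_{19.3} ≥ 1.52) = 2(1 − Φ(0.3460)) ≈ 0.7293.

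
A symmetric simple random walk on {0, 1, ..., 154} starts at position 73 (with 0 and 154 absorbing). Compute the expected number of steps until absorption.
E[τ | X_0 = 73] = 5913

Let v_k = E[τ | X_0 = k]. Boundary: v_0 = v_154 = 0. Recurrence: v_k = 1 + (v_{k-1} + v_{k+1})/2 for 1 ≤ k ≤ 153. The particular solution to v_k − (v_{k-1} + v_{k+1})/2 = 1 is v_k = −k^2. Adding homogeneous solution A + B k and matching boundaries gives v_k = k (154 − k). Substituting k = 73: v_73 = 73 · 81 = 5913.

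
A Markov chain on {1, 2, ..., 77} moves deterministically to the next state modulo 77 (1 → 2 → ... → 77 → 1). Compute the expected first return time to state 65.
E[T_65 | X_0 = 65] = 77

The chain cycles deterministically, so starting at state 65 it returns in exactly 77 steps. Equivalently, the stationary distribution is uniform π_j = 1/77 for every state j, so by Kac's formula E[T_65] = 1/π_65 = 77.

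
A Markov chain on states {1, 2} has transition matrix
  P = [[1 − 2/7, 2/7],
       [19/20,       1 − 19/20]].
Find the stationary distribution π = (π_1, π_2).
π_1 = 133/173, π_2 = 40/173

Solve πP = π with π_1 + π_2 = 1. From πP = π: π_1 · (1 − 2/7) + π_2 · 19/20 = π_1 ⇒ π_2 · 19/20 = π_1 · 2/7 ⇒ π_2/π_1 = (2/7)/(19/20) = 40/133. Together with π_1 + π_2 = 1:
  π_1 = (19/20)/(2/7 + 19/20) = (19/20)/(173/140) = 133/173,
  π_2 = (2/7)/(2/7 + 19/20) = (2/7)/(173/140) = 40/173.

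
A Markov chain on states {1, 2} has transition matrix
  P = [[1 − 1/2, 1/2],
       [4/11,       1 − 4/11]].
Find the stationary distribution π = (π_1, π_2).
π_1 = 8/19, π_2 = 11/19

Solve πP = π with π_1 + π_2 = 1. From πP = π: π_1 · (1 − 1/2) + π_2 · 4/11 = π_1 ⇒ π_2 · 4/11 = π_1 · 1/2 ⇒ π_2/π_1 = (1/2)/(4/11) = 11/8. Together with π_1 + π_2 = 1:
  π_1 = (4/11)/(1/2 + 4/11) = (4/11)/(19/22) = 8/19,
  π_2 = (1/2)/(1/2 + 4/11) = (1/2)/(19/22) = 11/19.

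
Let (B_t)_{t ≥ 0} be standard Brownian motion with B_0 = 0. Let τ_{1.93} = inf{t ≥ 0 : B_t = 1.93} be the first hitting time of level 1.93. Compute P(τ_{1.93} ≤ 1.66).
P(τ_{1.93} ≤ 1.66) = 2(1 − Φ(1.93/√1.66)) = 2(1 − Φ(1.4980)) ≈ 0.1341

By the reflection principle for standard BM, P(τ_b ≤ t) = 2 · P(B_t ≥ b). Since B_t ~ N(0, t), P(B_t ≥ 1.93) = 1 − Φ(1.93/√t) = 1 − Φ(1.93/√1.66) = 1 − Φ(1.4980) ≈ 0.06707. Doubling: P(τ_{1.93} ≤ 1.66) ≈ 2 · 0.06707 = 0.13414 ≈ 0.1341.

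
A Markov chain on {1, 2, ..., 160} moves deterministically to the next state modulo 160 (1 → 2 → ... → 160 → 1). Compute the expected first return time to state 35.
E[T_35 | X_0 = 35] = 160

The chain cycles deterministically, so starting at state 35 it returns in exactly 160 steps. Equivalently, the stationary distribution is uniform π_j = 1/160 for every state j, so by Kac's formula E[T_35] = 1/π_35 = 160.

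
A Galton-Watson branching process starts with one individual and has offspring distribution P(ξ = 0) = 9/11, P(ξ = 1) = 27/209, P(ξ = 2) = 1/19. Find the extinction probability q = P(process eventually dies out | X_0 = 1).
q = 1

Mean offspring μ = 0·9/11 + 1·27/209 + 2·1/19 = 49/209 ≤ 1. For μ ≤ 1 with offspring not concentrated at 1, the Galton-Watson process goes extinct almost surely, so q = 1.
(Algebraic check: The pgf is f(s) = 9/11 + 27/209·s + 1/19·s². The extinction probability q is the smallest fixed point of f in [0, 1]. Setting s = f(s):
  1/19·s² + (27/209 − 1)·s + 9/11 = 0
  1/19·s² − (9/11 + 1/19)·s + 9/11 = 0
which factors as (s − 1)·(1/19·s − 9/11) = 0, giving roots s = 1 and s = (9/11)/(1/19) = 171/11. Since 171/11 ≥ 1, the smallest root in [0, 1] is s = 1.)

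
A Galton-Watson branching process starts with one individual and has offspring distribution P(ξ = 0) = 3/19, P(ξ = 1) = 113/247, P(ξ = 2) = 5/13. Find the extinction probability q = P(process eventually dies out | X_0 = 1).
q = 39/95

The pgf is f(s) = 3/19 + 113/247·s + 5/13·s². The extinction probability q is the smallest fixed point of f in [0, 1]. Setting s = f(s):
  5/13·s² + (113/247 − 1)·s + 3/19 = 0
  5/13·s² − (3/19 + 5/13)·s + 3/19 = 0
which factors as (s − 1)·(5/13·s − 3/19) = 0, giving roots s = 1 and s = (3/19)/(5/13) = 39/95.
Mean offspring μ = 113/247 + 2·5/13 = 303/247 > 1 (supercritical), so q < 1. The extinction probability is the smaller root: q = (3/19)/(5/13) = 39/95.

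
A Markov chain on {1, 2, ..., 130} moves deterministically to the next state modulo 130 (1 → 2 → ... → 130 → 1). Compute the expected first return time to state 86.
E[T_86 | X_0 = 86] = 130

The chain cycles deterministically, so starting at state 86 it returns in exactly 130 steps. Equivalently, the stationary distribution is uniform π_j = 1/130 for every state j, so by Kac's formula E[T_86] = 1/π_86 = 130.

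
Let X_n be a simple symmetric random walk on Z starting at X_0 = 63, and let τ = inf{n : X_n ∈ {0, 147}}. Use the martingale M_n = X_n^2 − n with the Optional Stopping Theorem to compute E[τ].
E[τ] = 5292

M_n = X_n^2 − n is a martingale (since E[X_{n+1}^2 | F_n] = X_n^2 + 1). By OST (τ has finite mean in a bounded region), E[M_τ] = E[M_0] = X_0^2 − 0 = 63^2 = 3969. Also E[M_τ] = E[X_τ^2] − E[τ]. The walk exits at 0 or 147, with P(hit 147 first) = 63/147, so E[X_τ^2] = 147^2 · 63/147 + 0 = 9261. Thus E[τ] = E[X_τ^2] − E[M_τ] = 9261 − 3969 = 5292 = 63(147 − 63) = 5292.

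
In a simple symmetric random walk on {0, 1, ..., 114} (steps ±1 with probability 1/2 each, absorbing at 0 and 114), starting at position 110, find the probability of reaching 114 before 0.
P(hit 114 before 0) = 110/114 = 55/57

Let u_k = P(hit 114 before 0 | start at k). Then u_0 = 0, u_114 = 1, and u_k = u_{k-1}/2 + u_{k+1}/2 for 1 ≤ k ≤ 113. This harmonic recurrence is solved by u_k = k/114, giving u_110 = 110/114 = 55/57.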